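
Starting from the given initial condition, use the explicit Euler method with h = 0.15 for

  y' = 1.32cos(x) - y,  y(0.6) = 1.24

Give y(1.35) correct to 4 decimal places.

0.9689

Euler: y_{n+1} = y_n + h·f(x_n, y_n).
x=0.600000, y=1.240000: f=-0.150557 → y ← 1.240000 + 0.15·(-0.150557) = 1.217416
x=0.750000, y=1.217416: f=-0.251587 → y ← 1.217416 + 0.15·(-0.251587) = 1.179678
x=0.900000, y=1.179678: f=-0.359153 → y ← 1.179678 + 0.15·(-0.359153) = 1.125805
x=1.050000, y=1.125805: f=-0.469012 → y ← 1.125805 + 0.15·(-0.469012) = 1.055454
x=1.200000, y=1.055454: f=-0.577141 → y ← 1.055454 + 0.15·(-0.577141) = 0.968882
y(1.35) ≈ 0.9689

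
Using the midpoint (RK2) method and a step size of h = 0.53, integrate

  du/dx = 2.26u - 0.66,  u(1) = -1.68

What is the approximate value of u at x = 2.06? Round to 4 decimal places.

-16.4667

Midpoint: k1 = f(x_n, u_n); k2 = f(x_n + h/2, u_n + (h/2)·k1); u_{n+1} = u_n + h·k2.
x=1.000000, u=-1.680000:
  k1 = f(1.000000, -1.680000) = -4.456800
  k2 = f(1.265000, -2.861052) = -7.125978
  u ← -1.680000 + 0.53·(-7.125978) = -5.456768
x=1.530000, u=-5.456768:
  k1 = f(1.530000, -5.456768) = -12.992296
  k2 = f(1.795000, -8.899726) = -20.773382
  u ← -5.456768 + 0.53·(-20.773382) = -16.466660
u(2.06) ≈ -16.4667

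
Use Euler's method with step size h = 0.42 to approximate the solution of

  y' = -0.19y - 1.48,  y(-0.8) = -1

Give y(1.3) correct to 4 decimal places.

-3.3098

Euler: y_{n+1} = y_n + h·f(s_n, y_n).
s=-0.800000, y=-1.000000: f=-1.290000 → y ← -1.000000 + 0.42·(-1.290000) = -1.541800
s=-0.380000, y=-1.541800: f=-1.187058 → y ← -1.541800 + 0.42·(-1.187058) = -2.040364
s=0.040000, y=-2.040364: f=-1.092331 → y ← -2.040364 + 0.42·(-1.092331) = -2.499143
s=0.460000, y=-2.499143: f=-1.005163 → y ← -2.499143 + 0.42·(-1.005163) = -2.921312
s=0.880000, y=-2.921312: f=-0.924951 → y ← -2.921312 + 0.42·(-0.924951) = -3.309791
y(1.3) ≈ -3.3098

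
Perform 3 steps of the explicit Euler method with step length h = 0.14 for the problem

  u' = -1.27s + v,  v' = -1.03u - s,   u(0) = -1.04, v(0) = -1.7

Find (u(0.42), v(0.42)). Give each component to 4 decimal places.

Euler on (u,v): u_{n+1} = u_n + h·u', v_{n+1} = v_n + h·v'.
0.000000: (-1.040000, -1.700000); f=(-1.700000, 1.071200) → (-1.278000, -1.550032)
0.140000: (-1.278000, -1.550032); f=(-1.727832, 1.176340) → (-1.519896, -1.385344)
0.280000: (-1.519896, -1.385344); f=(-1.740944, 1.285493) → (-1.763629, -1.205375)
(u(0.42), v(0.42)) ≈ (-1.7636, -1.2054)

-1.7636, -1.2054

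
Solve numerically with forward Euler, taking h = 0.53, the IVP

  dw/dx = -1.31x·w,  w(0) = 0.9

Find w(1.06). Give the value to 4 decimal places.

0.5688

Euler: w_{n+1} = w_n + h·f(x_n, w_n).
x=0.000000, w=0.900000: f=0.000000 → w ← 0.900000 + 0.53·0.000000 = 0.900000
x=0.530000, w=0.900000: f=-0.624870 → w ← 0.900000 + 0.53·(-0.624870) = 0.568819
w(1.06) ≈ 0.5688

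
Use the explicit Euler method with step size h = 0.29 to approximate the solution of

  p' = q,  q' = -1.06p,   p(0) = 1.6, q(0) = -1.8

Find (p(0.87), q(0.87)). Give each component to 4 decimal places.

-0.3474, -2.7503

Euler on (p,q): p_{n+1} = p_n + h·p', q_{n+1} = q_n + h·q'.
0.000000: (1.600000, -1.800000); f=(-1.800000, -1.696000) → (1.078000, -2.291840)
0.290000: (1.078000, -2.291840); f=(-2.291840, -1.142680) → (0.413366, -2.623217)
0.580000: (0.413366, -2.623217); f=(-2.623217, -0.438168) → (-0.347367, -2.750286)
(p(0.87), q(0.87)) ≈ (-0.3474, -2.7503)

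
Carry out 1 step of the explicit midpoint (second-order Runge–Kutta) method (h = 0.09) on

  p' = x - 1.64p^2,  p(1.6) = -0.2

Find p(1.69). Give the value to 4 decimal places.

-0.0545

Midpoint: k1 = f(x_n, p_n); k2 = f(x_n + h/2, p_n + (h/2)·k1); p_{n+1} = p_n + h·k2.
x=1.600000, p=-0.200000:
  k1 = f(1.600000, -0.200000) = 1.534400
  k2 = f(1.645000, -0.130952) = 1.616877
  p ← -0.200000 + 0.09·1.616877 = -0.054481
p(1.69) ≈ -0.0545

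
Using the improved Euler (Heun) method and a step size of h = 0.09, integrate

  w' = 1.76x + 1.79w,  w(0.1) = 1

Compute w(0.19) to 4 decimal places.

Heun: k1 = f(x_n, w_n); k2 = f(x_n + h, w_n + h·k1); w_{n+1} = w_n + (h/2)·(k1 + k2).
x=0.100000, w=1.000000:
  k1 = f(0.100000, 1.000000) = 1.966000
  k2 = f(0.190000, 1.176940) = 2.441123
  w ← 1.000000 + (0.09/2)·(1.966000 + 2.441123) = 1.198321
w(0.19) ≈ 1.1983

1.1983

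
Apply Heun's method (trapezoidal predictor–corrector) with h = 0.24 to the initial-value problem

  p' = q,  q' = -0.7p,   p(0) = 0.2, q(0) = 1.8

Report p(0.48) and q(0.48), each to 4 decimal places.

Heun on (p,q): k1 = f(t_n, state_n); k2 = f(t_n + h, state_n + h·k1); state_{n+1} = state_n + (h/2)·(k1 + k2).
0.000000: (0.200000, 1.800000)
  k1 = (1.800000, -0.140000)
  predictor → (0.632000, 1.766400)
  k2 = (1.766400, -0.442400)
  → (0.627968, 1.730112)
0.240000: (0.627968, 1.730112)
  k1 = (1.730112, -0.439578)
  predictor → (1.043195, 1.624613)
  k2 = (1.624613, -0.730236)
  → (1.030535, 1.589734)
(p(0.48), q(0.48)) ≈ (1.0305, 1.5897)

1.0305, 1.5897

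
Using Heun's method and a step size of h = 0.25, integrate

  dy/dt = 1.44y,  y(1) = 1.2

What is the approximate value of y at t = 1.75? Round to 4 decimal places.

Heun: k1 = f(t_n, y_n); k2 = f(t_n + h, y_n + h·k1); y_{n+1} = y_n + (h/2)·(k1 + k2).
t=1.000000, y=1.200000:
  k1 = f(1.000000, 1.200000) = 1.728000
  k2 = f(1.250000, 1.632000) = 2.350080
  y ← 1.200000 + (0.25/2)·(1.728000 + 2.350080) = 1.709760
t=1.250000, y=1.709760:
  k1 = f(1.250000, 1.709760) = 2.462054
  k2 = f(1.500000, 2.325274) = 3.348394
  y ← 1.709760 + (0.25/2)·(2.462054 + 3.348394) = 2.436066
t=1.500000, y=2.436066:
  k1 = f(1.500000, 2.436066) = 3.507935
  k2 = f(1.750000, 3.313050) = 4.770792
  y ← 2.436066 + (0.25/2)·(3.507935 + 4.770792) = 3.470907
y(1.75) ≈ 3.4709

3.4709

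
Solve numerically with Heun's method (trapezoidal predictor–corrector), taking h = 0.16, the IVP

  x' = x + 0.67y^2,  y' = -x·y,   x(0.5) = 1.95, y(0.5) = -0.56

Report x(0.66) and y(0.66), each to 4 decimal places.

Heun on (x,y): k1 = f(t_n, state_n); k2 = f(t_n + h, state_n + h·k1); state_{n+1} = state_n + (h/2)·(k1 + k2).
0.500000: (1.950000, -0.560000)
  k1 = (2.160112, 1.092000)
  predictor → (2.295618, -0.385280)
  k2 = (2.395073, 0.884456)
  → (2.314415, -0.401884)
(x(0.66), y(0.66)) ≈ (2.3144, -0.4019)

2.3144, -0.4019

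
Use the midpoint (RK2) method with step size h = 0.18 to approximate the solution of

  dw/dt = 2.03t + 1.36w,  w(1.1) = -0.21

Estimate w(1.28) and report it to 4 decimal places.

Midpoint: k1 = f(t_n, w_n); k2 = f(t_n + h/2, w_n + (h/2)·k1); w_{n+1} = w_n + h·k2.
t=1.100000, w=-0.210000:
  k1 = f(1.100000, -0.210000) = 1.947400
  k2 = f(1.190000, -0.034734) = 2.368462
  w ← -0.210000 + 0.18·2.368462 = 0.216323
w(1.28) ≈ 0.2163

0.2163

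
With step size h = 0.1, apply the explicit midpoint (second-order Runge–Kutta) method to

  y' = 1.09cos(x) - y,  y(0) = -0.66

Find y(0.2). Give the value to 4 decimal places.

-0.3446

Midpoint: k1 = f(x_n, y_n); k2 = f(x_n + h/2, y_n + (h/2)·k1); y_{n+1} = y_n + h·k2.
x=0.000000, y=-0.660000:
  k1 = f(0.000000, -0.660000) = 1.750000
  k2 = f(0.050000, -0.572500) = 1.661138
  y ← -0.660000 + 0.1·1.661138 = -0.493886
x=0.100000, y=-0.493886:
  k1 = f(0.100000, -0.493886) = 1.578441
  k2 = f(0.150000, -0.414964) = 1.492725
  y ← -0.493886 + 0.1·1.492725 = -0.344614
y(0.2) ≈ -0.3446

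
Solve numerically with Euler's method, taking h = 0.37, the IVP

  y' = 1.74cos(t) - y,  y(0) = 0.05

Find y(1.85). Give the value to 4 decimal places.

0.6839

Euler: y_{n+1} = y_n + h·f(t_n, y_n).
t=0.000000, y=0.050000: f=1.690000 → y ← 0.050000 + 0.37·1.690000 = 0.675300
t=0.370000, y=0.675300: f=0.946950 → y ← 0.675300 + 0.37·0.946950 = 1.025671
t=0.740000, y=1.025671: f=0.259264 → y ← 1.025671 + 0.37·0.259264 = 1.121599
t=1.110000, y=1.121599: f=-0.347888 → y ← 1.121599 + 0.37·(-0.347888) = 0.992880
t=1.480000, y=0.992880: f=-0.835112 → y ← 0.992880 + 0.37·(-0.835112) = 0.683889
y(1.85) ≈ 0.6839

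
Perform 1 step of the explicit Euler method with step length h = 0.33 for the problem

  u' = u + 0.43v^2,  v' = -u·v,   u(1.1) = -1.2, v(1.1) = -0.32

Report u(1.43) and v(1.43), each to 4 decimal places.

-1.5815, -0.4467

Euler on (u,v): u_{n+1} = u_n + h·u', v_{n+1} = v_n + h·v'.
1.100000: (-1.200000, -0.320000); f=(-1.155968, -0.384000) → (-1.581469, -0.446720)
(u(1.43), v(1.43)) ≈ (-1.5815, -0.4467)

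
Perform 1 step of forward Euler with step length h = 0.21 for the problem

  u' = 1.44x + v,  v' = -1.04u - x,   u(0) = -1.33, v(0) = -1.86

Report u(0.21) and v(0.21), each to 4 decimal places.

Euler on (u,v): u_{n+1} = u_n + h·u', v_{n+1} = v_n + h·v'.
0.000000: (-1.330000, -1.860000); f=(-1.860000, 1.383200) → (-1.720600, -1.569528)
(u(0.21), v(0.21)) ≈ (-1.7206, -1.5695)

-1.7206, -1.5695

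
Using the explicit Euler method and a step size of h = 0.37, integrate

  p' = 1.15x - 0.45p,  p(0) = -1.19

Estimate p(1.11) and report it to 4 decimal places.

-0.2430

Euler: p_{n+1} = p_n + h·f(x_n, p_n).
x=0.000000, p=-1.190000: f=0.535500 → p ← -1.190000 + 0.37·0.535500 = -0.991865
x=0.370000, p=-0.991865: f=0.871839 → p ← -0.991865 + 0.37·0.871839 = -0.669284
x=0.740000, p=-0.669284: f=1.152178 → p ← -0.669284 + 0.37·1.152178 = -0.242979
p(1.11) ≈ -0.2430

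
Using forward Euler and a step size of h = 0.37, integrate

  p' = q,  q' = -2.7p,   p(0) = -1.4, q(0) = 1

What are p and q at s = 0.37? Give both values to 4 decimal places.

-1.0300, 2.3986

Euler on (p,q): p_{n+1} = p_n + h·p', q_{n+1} = q_n + h·q'.
0.000000: (-1.400000, 1.000000); f=(1.000000, 3.780000) → (-1.030000, 2.398600)
(p(0.37), q(0.37)) ≈ (-1.0300, 2.3986)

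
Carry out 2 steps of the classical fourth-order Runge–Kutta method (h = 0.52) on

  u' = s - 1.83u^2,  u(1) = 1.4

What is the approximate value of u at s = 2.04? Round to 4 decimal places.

RK4: k1 = f(s_n, u_n); k2 = f(s_n + h/2, u_n + (h/2)·k1); k3 = f(s_n + h/2, u_n + (h/2)·k2); k4 = f(s_n + h, u_n + h·k3); u_{n+1} = u_n + (h/6)·(k1 + 2k2 + 2k3 + k4).
s=1.000000, u=1.400000:
  k1 = f(1.000000, 1.400000) = -2.586800
  k2 = f(1.260000, 0.727432) = 0.291642
  k3 = f(1.260000, 1.475827) = -2.725859
  k4 = f(1.520000, -0.017447) = 1.519443
  u ← 1.400000 + (0.52/6)·(k1 + 2k2 + 2k3 + k4) = 0.885565
s=1.520000, u=0.885565:
  k1 = f(1.520000, 0.885565) = 0.084868
  k2 = f(1.780000, 0.907631) = 0.272458
  k3 = f(1.780000, 0.956404) = 0.106083
  k4 = f(2.040000, 0.940728) = 0.420506
  u ← 0.885565 + (0.52/6)·(k1 + 2k2 + 2k3 + k4) = 0.994978
u(2.04) ≈ 0.9950

0.9950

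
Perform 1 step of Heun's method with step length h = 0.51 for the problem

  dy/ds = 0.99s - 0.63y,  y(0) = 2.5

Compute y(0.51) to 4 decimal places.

Heun: k1 = f(s_n, y_n); k2 = f(s_n + h, y_n + h·k1); y_{n+1} = y_n + (h/2)·(k1 + k2).
s=0.000000, y=2.500000:
  k1 = f(0.000000, 2.500000) = -1.575000
  k2 = f(0.510000, 1.696750) = -0.564052
  y ← 2.500000 + (0.51/2)·(-1.575000 + (-0.564052)) = 1.954542
y(0.51) ≈ 1.9545

1.9545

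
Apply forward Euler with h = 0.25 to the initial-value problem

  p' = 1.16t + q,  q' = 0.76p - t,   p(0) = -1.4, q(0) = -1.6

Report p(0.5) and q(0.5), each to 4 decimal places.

Euler on (p,q): p_{n+1} = p_n + h·p', q_{n+1} = q_n + h·q'.
0.000000: (-1.400000, -1.600000); f=(-1.600000, -1.064000) → (-1.800000, -1.866000)
0.250000: (-1.800000, -1.866000); f=(-1.576000, -1.618000) → (-2.194000, -2.270500)
(p(0.5), q(0.5)) ≈ (-2.1940, -2.2705)

-2.1940, -2.2705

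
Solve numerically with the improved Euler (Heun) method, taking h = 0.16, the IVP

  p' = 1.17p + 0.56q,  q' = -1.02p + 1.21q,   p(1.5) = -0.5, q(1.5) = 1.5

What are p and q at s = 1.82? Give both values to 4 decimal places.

Heun on (p,q): k1 = f(s_n, state_n); k2 = f(s_n + h, state_n + h·k1); state_{n+1} = state_n + (h/2)·(k1 + k2).
1.500000: (-0.500000, 1.500000)
  k1 = (0.255000, 2.325000)
  predictor → (-0.459200, 1.872000)
  k2 = (0.511056, 2.733504)
  → (-0.438716, 1.904680)
1.660000: (-0.438716, 1.904680)
  k1 = (0.553324, 2.752153)
  predictor → (-0.350184, 2.345025)
  k2 = (0.903499, 3.194667)
  → (-0.322170, 2.380426)
(p(1.82), q(1.82)) ≈ (-0.3222, 2.3804)

-0.3222, 2.3804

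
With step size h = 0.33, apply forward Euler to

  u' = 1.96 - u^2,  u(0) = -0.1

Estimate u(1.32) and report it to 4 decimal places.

Euler: u_{n+1} = u_n + h·f(x_n, u_n).
x=0.000000, u=-0.100000: f=1.950000 → u ← -0.100000 + 0.33·1.950000 = 0.543500
x=0.330000, u=0.543500: f=1.664608 → u ← 0.543500 + 0.33·1.664608 = 1.092821
x=0.660000, u=1.092821: f=0.765743 → u ← 1.092821 + 0.33·0.765743 = 1.345516
x=0.990000, u=1.345516: f=0.149587 → u ← 1.345516 + 0.33·0.149587 = 1.394880
u(1.32) ≈ 1.3949

1.3949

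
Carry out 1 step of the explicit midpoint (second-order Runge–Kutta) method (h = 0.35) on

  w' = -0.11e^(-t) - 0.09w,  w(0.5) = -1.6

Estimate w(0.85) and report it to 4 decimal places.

-1.5696

Midpoint: k1 = f(t_n, w_n); k2 = f(t_n + h/2, w_n + (h/2)·k1); w_{n+1} = w_n + h·k2.
t=0.500000, w=-1.600000:
  k1 = f(0.500000, -1.600000) = 0.077282
  k2 = f(0.675000, -1.586476) = 0.086776
  w ← -1.600000 + 0.35·0.086776 = -1.569629
w(0.85) ≈ -1.5696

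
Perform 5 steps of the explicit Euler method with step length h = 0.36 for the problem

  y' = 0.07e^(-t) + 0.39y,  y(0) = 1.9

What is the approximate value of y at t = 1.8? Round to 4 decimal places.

3.7651

Euler: y_{n+1} = y_n + h·f(t_n, y_n).
t=0.000000, y=1.900000: f=0.811000 → y ← 1.900000 + 0.36·0.811000 = 2.191960
t=0.360000, y=2.191960: f=0.903702 → y ← 2.191960 + 0.36·0.903702 = 2.517293
t=0.720000, y=2.517293: f=1.015817 → y ← 2.517293 + 0.36·1.015817 = 2.882987
t=1.080000, y=2.882987: f=1.148136 → y ← 2.882987 + 0.36·1.148136 = 3.296316
t=1.440000, y=3.296316: f=1.302148 → y ← 3.296316 + 0.36·1.302148 = 3.765089
y(1.8) ≈ 3.7651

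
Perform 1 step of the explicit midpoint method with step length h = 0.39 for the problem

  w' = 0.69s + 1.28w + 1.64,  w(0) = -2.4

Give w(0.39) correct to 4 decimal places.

Midpoint: k1 = f(s_n, w_n); k2 = f(s_n + h/2, w_n + (h/2)·k1); w_{n+1} = w_n + h·k2.
s=0.000000, w=-2.400000:
  k1 = f(0.000000, -2.400000) = -1.432000
  k2 = f(0.195000, -2.679240) = -1.654877
  w ← -2.400000 + 0.39·(-1.654877) = -3.045402
w(0.39) ≈ -3.0454

-3.0454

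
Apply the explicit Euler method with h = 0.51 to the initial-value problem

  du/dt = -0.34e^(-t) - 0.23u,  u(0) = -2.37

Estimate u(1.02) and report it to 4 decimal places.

Euler: u_{n+1} = u_n + h·f(t_n, u_n).
t=0.000000, u=-2.370000: f=0.205100 → u ← -2.370000 + 0.51·0.205100 = -2.265399
t=0.510000, u=-2.265399: f=0.316873 → u ← -2.265399 + 0.51·0.316873 = -2.103794
u(1.02) ≈ -2.1038

-2.1038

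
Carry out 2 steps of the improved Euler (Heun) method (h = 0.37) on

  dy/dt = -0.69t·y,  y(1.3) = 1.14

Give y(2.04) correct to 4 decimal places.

0.5026

Heun: k1 = f(t_n, y_n); k2 = f(t_n + h, y_n + h·k1); y_{n+1} = y_n + (h/2)·(k1 + k2).
t=1.300000, y=1.140000:
  k1 = f(1.300000, 1.140000) = -1.022580
  k2 = f(1.670000, 0.761645) = -0.877644
  y ← 1.140000 + (0.37/2)·(-1.022580 + (-0.877644)) = 0.788459
t=1.670000, y=0.788459:
  k1 = f(1.670000, 0.788459) = -0.908541
  k2 = f(2.040000, 0.452298) = -0.636655
  y ← 0.788459 + (0.37/2)·(-0.908541 + (-0.636655)) = 0.502597
y(2.04) ≈ 0.5026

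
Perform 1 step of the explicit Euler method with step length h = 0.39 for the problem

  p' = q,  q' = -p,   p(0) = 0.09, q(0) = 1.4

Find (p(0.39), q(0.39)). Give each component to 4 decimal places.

0.6360, 1.3649

Euler on (p,q): p_{n+1} = p_n + h·p', q_{n+1} = q_n + h·q'.
0.000000: (0.090000, 1.400000); f=(1.400000, -0.090000) → (0.636000, 1.364900)
(p(0.39), q(0.39)) ≈ (0.6360, 1.3649)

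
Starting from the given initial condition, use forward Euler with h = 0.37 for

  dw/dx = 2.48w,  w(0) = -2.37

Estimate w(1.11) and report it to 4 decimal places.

-16.7118

Euler: w_{n+1} = w_n + h·f(x_n, w_n).
x=0.000000, w=-2.370000: f=-5.877600 → w ← -2.370000 + 0.37·(-5.877600) = -4.544712
x=0.370000, w=-4.544712: f=-11.270886 → w ← -4.544712 + 0.37·(-11.270886) = -8.714940
x=0.740000, w=-8.714940: f=-21.613051 → w ← -8.714940 + 0.37·(-21.613051) = -16.711768
w(1.11) ≈ -16.7118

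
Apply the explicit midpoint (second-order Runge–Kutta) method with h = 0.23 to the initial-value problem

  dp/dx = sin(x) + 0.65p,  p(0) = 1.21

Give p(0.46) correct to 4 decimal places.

1.7424

Midpoint: k1 = f(x_n, p_n); k2 = f(x_n + h/2, p_n + (h/2)·k1); p_{n+1} = p_n + h·k2.
x=0.000000, p=1.210000:
  k1 = f(0.000000, 1.210000) = 0.786500
  k2 = f(0.115000, 1.300447) = 0.960038
  p ← 1.210000 + 0.23·0.960038 = 1.430809
x=0.230000, p=1.430809:
  k1 = f(0.230000, 1.430809) = 1.158003
  k2 = f(0.345000, 1.563979) = 1.354783
  p ← 1.430809 + 0.23·1.354783 = 1.742409
p(0.46) ≈ 1.7424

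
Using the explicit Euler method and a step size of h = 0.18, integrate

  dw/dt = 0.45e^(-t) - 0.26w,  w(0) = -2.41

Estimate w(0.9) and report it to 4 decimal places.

-1.6352

Euler: w_{n+1} = w_n + h·f(t_n, w_n).
t=0.000000, w=-2.410000: f=1.076600 → w ← -2.410000 + 0.18·1.076600 = -2.216212
t=0.180000, w=-2.216212: f=0.952087 → w ← -2.216212 + 0.18·0.952087 = -2.044836
t=0.360000, w=-2.044836: f=0.845612 → w ← -2.044836 + 0.18·0.845612 = -1.892626
t=0.540000, w=-1.892626: f=0.754320 → w ← -1.892626 + 0.18·0.754320 = -1.756849
t=0.720000, w=-1.756849: f=0.675819 → w ← -1.756849 + 0.18·0.675819 = -1.635201
w(0.9) ≈ -1.6352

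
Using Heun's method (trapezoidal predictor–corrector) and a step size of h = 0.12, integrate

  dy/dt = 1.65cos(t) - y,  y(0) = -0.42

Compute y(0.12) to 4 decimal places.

-0.1872

Heun: k1 = f(t_n, y_n); k2 = f(t_n + h, y_n + h·k1); y_{n+1} = y_n + (h/2)·(k1 + k2).
t=0.000000, y=-0.420000:
  k1 = f(0.000000, -0.420000) = 2.070000
  k2 = f(0.120000, -0.171600) = 1.809734
  y ← -0.420000 + (0.12/2)·(2.070000 + 1.809734) = -0.187216
y(0.12) ≈ -0.1872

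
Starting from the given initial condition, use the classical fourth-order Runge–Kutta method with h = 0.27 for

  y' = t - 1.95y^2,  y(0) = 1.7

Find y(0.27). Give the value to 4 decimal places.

RK4: k1 = f(t_n, y_n); k2 = f(t_n + h/2, y_n + (h/2)·k1); k3 = f(t_n + h/2, y_n + (h/2)·k2); k4 = f(t_n + h, y_n + h·k3); y_{n+1} = y_n + (h/6)·(k1 + 2k2 + 2k3 + k4).
t=0.000000, y=1.700000:
  k1 = f(0.000000, 1.700000) = -5.635500
  k2 = f(0.135000, 0.939207) = -1.585116
  k3 = f(0.135000, 1.486009) = -4.171036
  k4 = f(0.270000, 0.573820) = -0.372076
  y ← 1.700000 + (0.27/6)·(k1 + 2k2 + 2k3 + k4) = 0.911605
y(0.27) ≈ 0.9116

0.9116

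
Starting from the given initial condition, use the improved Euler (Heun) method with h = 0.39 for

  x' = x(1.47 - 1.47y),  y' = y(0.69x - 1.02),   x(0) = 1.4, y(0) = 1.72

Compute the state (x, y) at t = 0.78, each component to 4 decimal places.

0.7375, 1.2941

Heun on (x,y): k1 = f(t_n, state_n); k2 = f(t_n + h, state_n + h·k1); state_{n+1} = state_n + (h/2)·(k1 + k2).
0.000000: (1.400000, 1.720000)
  k1 = (-1.481760, -0.092880)
  predictor → (0.822114, 1.683777)
  k2 = (-0.826349, -0.762316)
  → (0.949919, 1.553237)
0.390000: (0.949919, 1.553237)
  k1 = (-0.772529, -0.566242)
  predictor → (0.648632, 1.332402)
  k2 = (-0.316942, -0.762725)
  → (0.737472, 1.294088)
(x(0.78), y(0.78)) ≈ (0.7375, 1.2941)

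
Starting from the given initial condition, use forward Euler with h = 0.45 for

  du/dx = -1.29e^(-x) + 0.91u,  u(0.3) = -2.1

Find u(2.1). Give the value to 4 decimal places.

-10.3955

Euler: u_{n+1} = u_n + h·f(x_n, u_n).
x=0.300000, u=-2.100000: f=-2.866656 → u ← -2.100000 + 0.45·(-2.866656) = -3.389995
x=0.750000, u=-3.389995: f=-3.694248 → u ← -3.389995 + 0.45·(-3.694248) = -5.052407
x=1.200000, u=-5.052407: f=-4.986231 → u ← -5.052407 + 0.45·(-4.986231) = -7.296210
x=1.650000, u=-7.296210: f=-6.887296 → u ← -7.296210 + 0.45·(-6.887296) = -10.395494
u(2.1) ≈ -10.3955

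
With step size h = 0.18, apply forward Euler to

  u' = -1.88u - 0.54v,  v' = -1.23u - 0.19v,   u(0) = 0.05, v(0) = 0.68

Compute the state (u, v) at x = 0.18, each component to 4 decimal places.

Euler on (u,v): u_{n+1} = u_n + h·u', v_{n+1} = v_n + h·v'.
0.000000: (0.050000, 0.680000); f=(-0.461200, -0.190700) → (-0.033016, 0.645674)
(u(0.18), v(0.18)) ≈ (-0.0330, 0.6457)

-0.0330, 0.6457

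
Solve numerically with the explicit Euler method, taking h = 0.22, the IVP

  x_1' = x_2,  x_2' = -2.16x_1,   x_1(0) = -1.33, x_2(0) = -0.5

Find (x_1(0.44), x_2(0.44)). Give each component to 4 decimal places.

-1.4110, 0.8163

Euler on (x_1,x_2): x_1_{n+1} = x_1_n + h·x_1', x_2_{n+1} = x_2_n + h·x_2'.
0.000000: (-1.330000, -0.500000); f=(-0.500000, 2.872800) → (-1.440000, 0.132016)
0.220000: (-1.440000, 0.132016); f=(0.132016, 3.110400) → (-1.410956, 0.816304)
(x_1(0.44), x_2(0.44)) ≈ (-1.4110, 0.8163)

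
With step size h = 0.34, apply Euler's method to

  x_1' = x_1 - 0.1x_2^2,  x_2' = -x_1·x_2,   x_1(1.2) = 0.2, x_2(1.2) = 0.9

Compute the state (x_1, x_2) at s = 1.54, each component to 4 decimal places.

Euler on (x_1,x_2): x_1_{n+1} = x_1_n + h·x_1', x_2_{n+1} = x_2_n + h·x_2'.
1.200000: (0.200000, 0.900000); f=(0.119000, -0.180000) → (0.240460, 0.838800)
(x_1(1.54), x_2(1.54)) ≈ (0.2405, 0.8388)

0.2405, 0.8388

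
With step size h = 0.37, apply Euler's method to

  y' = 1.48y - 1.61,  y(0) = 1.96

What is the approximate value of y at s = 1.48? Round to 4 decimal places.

Euler: y_{n+1} = y_n + h·f(s_n, y_n).
s=0.000000, y=1.960000: f=1.290800 → y ← 1.960000 + 0.37·1.290800 = 2.437596
s=0.370000, y=2.437596: f=1.997642 → y ← 2.437596 + 0.37·1.997642 = 3.176724
s=0.740000, y=3.176724: f=3.091551 → y ← 3.176724 + 0.37·3.091551 = 4.320597
s=1.110000, y=4.320597: f=4.784484 → y ← 4.320597 + 0.37·4.784484 = 6.090857
y(1.48) ≈ 6.0909

6.0909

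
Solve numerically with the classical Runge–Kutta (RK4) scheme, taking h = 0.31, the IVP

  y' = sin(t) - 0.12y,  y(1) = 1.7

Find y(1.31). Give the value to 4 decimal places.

RK4: k1 = f(t_n, y_n); k2 = f(t_n + h/2, y_n + (h/2)·k1); k3 = f(t_n + h/2, y_n + (h/2)·k2); k4 = f(t_n + h, y_n + h·k3); y_{n+1} = y_n + (h/6)·(k1 + 2k2 + 2k3 + k4).
t=1.000000, y=1.700000:
  k1 = f(1.000000, 1.700000) = 0.637471
  k2 = f(1.155000, 1.798808) = 0.698938
  k3 = f(1.155000, 1.808335) = 0.697795
  k4 = f(1.310000, 1.916316) = 0.736227
  y ← 1.700000 + (0.31/6)·(k1 + 2k2 + 2k3 + k4) = 1.915303
y(1.31) ≈ 1.9153

1.9153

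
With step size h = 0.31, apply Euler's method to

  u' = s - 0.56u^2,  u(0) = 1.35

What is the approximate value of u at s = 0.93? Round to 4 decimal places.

Euler: u_{n+1} = u_n + h·f(s_n, u_n).
s=0.000000, u=1.350000: f=-1.020600 → u ← 1.350000 + 0.31·(-1.020600) = 1.033614
s=0.310000, u=1.033614: f=-0.288280 → u ← 1.033614 + 0.31·(-0.288280) = 0.944247
s=0.620000, u=0.944247: f=0.120703 → u ← 0.944247 + 0.31·0.120703 = 0.981665
u(0.93) ≈ 0.9817

0.9817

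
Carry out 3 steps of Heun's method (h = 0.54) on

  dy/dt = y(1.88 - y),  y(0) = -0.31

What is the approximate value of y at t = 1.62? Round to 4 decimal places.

Heun: k1 = f(t_n, y_n); k2 = f(t_n + h, y_n + h·k1); y_{n+1} = y_n + (h/2)·(k1 + k2).
t=0.000000, y=-0.310000:
  k1 = f(0.000000, -0.310000) = -0.678900
  k2 = f(0.540000, -0.676606) = -1.729815
  y ← -0.310000 + (0.54/2)·(-0.678900 + (-1.729815)) = -0.960353
t=0.540000, y=-0.960353:
  k1 = f(0.540000, -0.960353) = -2.727742
  k2 = f(1.080000, -2.433334) = -10.495779
  y ← -0.960353 + (0.54/2)·(-2.727742 + (-10.495779)) = -4.530704
t=1.080000, y=-4.530704:
  k1 = f(1.080000, -4.530704) = -29.044999
  k2 = f(1.620000, -20.215003) = -446.650550
  y ← -4.530704 + (0.54/2)·(-29.044999 + (-446.650550)) = -132.968502
y(1.62) ≈ -132.9685

-132.9685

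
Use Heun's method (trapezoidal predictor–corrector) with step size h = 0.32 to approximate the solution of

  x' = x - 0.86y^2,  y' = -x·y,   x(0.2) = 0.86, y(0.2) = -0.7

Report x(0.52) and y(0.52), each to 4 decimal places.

1.0548, -0.5225

Heun on (x,y): k1 = f(t_n, state_n); k2 = f(t_n + h, state_n + h·k1); state_{n+1} = state_n + (h/2)·(k1 + k2).
0.200000: (0.860000, -0.700000)
  k1 = (0.438600, 0.602000)
  predictor → (1.000352, -0.507360)
  k2 = (0.778976, 0.507539)
  → (1.054812, -0.522474)
(x(0.52), y(0.52)) ≈ (1.0548, -0.5225)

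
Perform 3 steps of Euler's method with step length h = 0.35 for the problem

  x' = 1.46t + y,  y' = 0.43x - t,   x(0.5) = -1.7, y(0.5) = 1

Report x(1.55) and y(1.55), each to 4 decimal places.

Euler on (x,y): x_{n+1} = x_n + h·x', y_{n+1} = y_n + h·y'.
0.500000: (-1.700000, 1.000000); f=(1.730000, -1.231000) → (-1.094500, 0.569150)
0.850000: (-1.094500, 0.569150); f=(1.810150, -1.320635) → (-0.460948, 0.106928)
1.200000: (-0.460948, 0.106928); f=(1.858928, -1.398207) → (0.189677, -0.382445)
(x(1.55), y(1.55)) ≈ (0.1897, -0.3824)

0.1897, -0.3824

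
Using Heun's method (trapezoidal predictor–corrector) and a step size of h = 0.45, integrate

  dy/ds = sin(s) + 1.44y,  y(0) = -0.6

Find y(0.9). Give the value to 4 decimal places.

-1.5518

Heun: k1 = f(s_n, y_n); k2 = f(s_n + h, y_n + h·k1); y_{n+1} = y_n + (h/2)·(k1 + k2).
s=0.000000, y=-0.600000:
  k1 = f(0.000000, -0.600000) = -0.864000
  k2 = f(0.450000, -0.988800) = -0.988906
  y ← -0.600000 + (0.45/2)·(-0.864000 + (-0.988906)) = -1.016904
s=0.450000, y=-1.016904:
  k1 = f(0.450000, -1.016904) = -1.029376
  k2 = f(0.900000, -1.480123) = -1.348051
  y ← -1.016904 + (0.45/2)·(-1.029376 + (-1.348051)) = -1.551825
y(0.9) ≈ -1.5518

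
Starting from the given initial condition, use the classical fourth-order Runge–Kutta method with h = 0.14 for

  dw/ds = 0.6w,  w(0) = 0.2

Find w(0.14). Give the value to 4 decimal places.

RK4: k1 = f(s_n, w_n); k2 = f(s_n + h/2, w_n + (h/2)·k1); k3 = f(s_n + h/2, w_n + (h/2)·k2); k4 = f(s_n + h, w_n + h·k3); w_{n+1} = w_n + (h/6)·(k1 + 2k2 + 2k3 + k4).
s=0.000000, w=0.200000:
  k1 = f(0.000000, 0.200000) = 0.120000
  k2 = f(0.070000, 0.208400) = 0.125040
  k3 = f(0.070000, 0.208753) = 0.125252
  k4 = f(0.140000, 0.217535) = 0.130521
  w ← 0.200000 + (0.14/6)·(k1 + 2k2 + 2k3 + k4) = 0.217526
w(0.14) ≈ 0.2175

0.2175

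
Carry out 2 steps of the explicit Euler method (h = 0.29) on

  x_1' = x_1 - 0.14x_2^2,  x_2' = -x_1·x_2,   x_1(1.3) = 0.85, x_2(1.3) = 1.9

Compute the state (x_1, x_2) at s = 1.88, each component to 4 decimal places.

1.1422, 1.0373

Euler on (x_1,x_2): x_1_{n+1} = x_1_n + h·x_1', x_2_{n+1} = x_2_n + h·x_2'.
1.300000: (0.850000, 1.900000); f=(0.344600, -1.615000) → (0.949934, 1.431650)
1.590000: (0.949934, 1.431650); f=(0.662987, -1.359973) → (1.142200, 1.037258)
(x_1(1.88), x_2(1.88)) ≈ (1.1422, 1.0373)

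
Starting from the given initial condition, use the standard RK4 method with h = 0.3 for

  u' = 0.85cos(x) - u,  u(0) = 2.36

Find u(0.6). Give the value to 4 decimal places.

RK4: k1 = f(x_n, u_n); k2 = f(x_n + h/2, u_n + (h/2)·k1); k3 = f(x_n + h/2, u_n + (h/2)·k2); k4 = f(x_n + h, u_n + h·k3); u_{n+1} = u_n + (h/6)·(k1 + 2k2 + 2k3 + k4).
x=0.000000, u=2.360000:
  k1 = f(0.000000, 2.360000) = -1.510000
  k2 = f(0.150000, 2.133500) = -1.293045
  k3 = f(0.150000, 2.166043) = -1.325588
  k4 = f(0.300000, 1.962324) = -1.150288
  u ← 2.360000 + (0.3/6)·(k1 + 2k2 + 2k3 + k4) = 1.965122
x=0.300000, u=1.965122:
  k1 = f(0.300000, 1.965122) = -1.153086
  k2 = f(0.450000, 1.792159) = -1.026779
  k3 = f(0.450000, 1.811105) = -1.045725
  k4 = f(0.600000, 1.651405) = -0.949869
  u ← 1.965122 + (0.3/6)·(k1 + 2k2 + 2k3 + k4) = 1.652724
u(0.6) ≈ 1.6527

1.6527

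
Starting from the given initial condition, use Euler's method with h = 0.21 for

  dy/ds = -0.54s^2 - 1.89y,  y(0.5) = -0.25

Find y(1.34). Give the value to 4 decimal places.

Euler: y_{n+1} = y_n + h·f(s_n, y_n).
s=0.500000, y=-0.250000: f=0.337500 → y ← -0.250000 + 0.21·0.337500 = -0.179125
s=0.710000, y=-0.179125: f=0.066332 → y ← -0.179125 + 0.21·0.066332 = -0.165195
s=0.920000, y=-0.165195: f=-0.144837 → y ← -0.165195 + 0.21·(-0.144837) = -0.195611
s=1.130000, y=-0.195611: f=-0.319821 → y ← -0.195611 + 0.21·(-0.319821) = -0.262773
y(1.34) ≈ -0.2628

-0.2628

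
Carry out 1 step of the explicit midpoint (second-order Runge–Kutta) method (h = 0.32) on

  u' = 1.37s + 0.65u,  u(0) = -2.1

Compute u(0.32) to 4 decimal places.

-2.5121

Midpoint: k1 = f(s_n, u_n); k2 = f(s_n + h/2, u_n + (h/2)·k1); u_{n+1} = u_n + h·k2.
s=0.000000, u=-2.100000:
  k1 = f(0.000000, -2.100000) = -1.365000
  k2 = f(0.160000, -2.318400) = -1.287760
  u ← -2.100000 + 0.32·(-1.287760) = -2.512083
u(0.32) ≈ -2.5121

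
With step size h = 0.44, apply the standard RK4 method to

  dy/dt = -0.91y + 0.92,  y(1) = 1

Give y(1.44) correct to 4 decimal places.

1.0036

RK4: k1 = f(t_n, y_n); k2 = f(t_n + h/2, y_n + (h/2)·k1); k3 = f(t_n + h/2, y_n + (h/2)·k2); k4 = f(t_n + h, y_n + h·k3); y_{n+1} = y_n + (h/6)·(k1 + 2k2 + 2k3 + k4).
t=1.000000, y=1.000000:
  k1 = f(1.000000, 1.000000) = 0.010000
  k2 = f(1.220000, 1.002200) = 0.007998
  k3 = f(1.220000, 1.001760) = 0.008399
  k4 = f(1.440000, 1.003695) = 0.006637
  y ← 1.000000 + (0.44/6)·(k1 + 2k2 + 2k3 + k4) = 1.003625
y(1.44) ≈ 1.0036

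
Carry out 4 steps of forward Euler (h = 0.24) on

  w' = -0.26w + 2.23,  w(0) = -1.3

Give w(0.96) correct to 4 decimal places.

0.9440

Euler: w_{n+1} = w_n + h·f(x_n, w_n).
x=0.000000, w=-1.300000: f=2.568000 → w ← -1.300000 + 0.24·2.568000 = -0.683680
x=0.240000, w=-0.683680: f=2.407757 → w ← -0.683680 + 0.24·2.407757 = -0.105818
x=0.480000, w=-0.105818: f=2.257513 → w ← -0.105818 + 0.24·2.257513 = 0.435985
x=0.720000, w=0.435985: f=2.116644 → w ← 0.435985 + 0.24·2.116644 = 0.943979
w(0.96) ≈ 0.9440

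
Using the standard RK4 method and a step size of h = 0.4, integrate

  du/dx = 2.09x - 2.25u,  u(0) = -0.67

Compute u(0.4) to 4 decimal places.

-0.1469

RK4: k1 = f(x_n, u_n); k2 = f(x_n + h/2, u_n + (h/2)·k1); k3 = f(x_n + h/2, u_n + (h/2)·k2); k4 = f(x_n + h, u_n + h·k3); u_{n+1} = u_n + (h/6)·(k1 + 2k2 + 2k3 + k4).
x=0.000000, u=-0.670000:
  k1 = f(0.000000, -0.670000) = 1.507500
  k2 = f(0.200000, -0.368500) = 1.247125
  k3 = f(0.200000, -0.420575) = 1.364294
  k4 = f(0.400000, -0.124282) = 1.115636
  u ← -0.670000 + (0.4/6)·(k1 + 2k2 + 2k3 + k4) = -0.146935
u(0.4) ≈ -0.1469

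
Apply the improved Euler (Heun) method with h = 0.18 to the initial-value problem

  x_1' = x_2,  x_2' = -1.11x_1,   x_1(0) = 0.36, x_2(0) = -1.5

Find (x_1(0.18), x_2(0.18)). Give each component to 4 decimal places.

Heun on (x_1,x_2): k1 = f(t_n, state_n); k2 = f(t_n + h, state_n + h·k1); state_{n+1} = state_n + (h/2)·(k1 + k2).
0.000000: (0.360000, -1.500000)
  k1 = (-1.500000, -0.399600)
  predictor → (0.090000, -1.571928)
  k2 = (-1.571928, -0.099900)
  → (0.083526, -1.544955)
(x_1(0.18), x_2(0.18)) ≈ (0.0835, -1.5450)

0.0835, -1.5450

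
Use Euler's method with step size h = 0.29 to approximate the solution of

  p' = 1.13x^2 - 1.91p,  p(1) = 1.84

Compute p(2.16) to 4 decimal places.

Euler: p_{n+1} = p_n + h·f(x_n, p_n).
x=1.000000, p=1.840000: f=-2.384400 → p ← 1.840000 + 0.29·(-2.384400) = 1.148524
x=1.290000, p=1.148524: f=-0.313248 → p ← 1.148524 + 0.29·(-0.313248) = 1.057682
x=1.580000, p=1.057682: f=0.800759 → p ← 1.057682 + 0.29·0.800759 = 1.289902
x=1.870000, p=1.289902: f=1.487784 → p ← 1.289902 + 0.29·1.487784 = 1.721360
p(2.16) ≈ 1.7214

1.7214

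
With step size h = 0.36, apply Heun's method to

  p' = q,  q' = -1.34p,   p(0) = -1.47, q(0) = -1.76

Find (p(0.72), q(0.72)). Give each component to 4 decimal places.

Heun on (p,q): k1 = f(t_n, state_n); k2 = f(t_n + h, state_n + h·k1); state_{n+1} = state_n + (h/2)·(k1 + k2).
0.000000: (-1.470000, -1.760000)
  k1 = (-1.760000, 1.969800)
  predictor → (-2.103600, -1.050872)
  k2 = (-1.050872, 2.818824)
  → (-1.975957, -0.898048)
0.360000: (-1.975957, -0.898048)
  k1 = (-0.898048, 2.647782)
  predictor → (-2.299254, 0.055154)
  k2 = (0.055154, 3.081001)
  → (-2.127678, 0.133133)
(p(0.72), q(0.72)) ≈ (-2.1277, 0.1331)

-2.1277, 0.1331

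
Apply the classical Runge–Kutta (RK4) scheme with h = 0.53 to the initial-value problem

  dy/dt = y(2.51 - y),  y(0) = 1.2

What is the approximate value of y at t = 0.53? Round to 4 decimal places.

RK4: k1 = f(t_n, y_n); k2 = f(t_n + h/2, y_n + (h/2)·k1); k3 = f(t_n + h/2, y_n + (h/2)·k2); k4 = f(t_n + h, y_n + h·k3); y_{n+1} = y_n + (h/6)·(k1 + 2k2 + 2k3 + k4).
t=0.000000, y=1.200000:
  k1 = f(0.000000, 1.200000) = 1.572000
  k2 = f(0.265000, 1.616580) = 1.444285
  k3 = f(0.265000, 1.582735) = 1.467614
  k4 = f(0.530000, 1.977836) = 1.052534
  y ← 1.200000 + (0.53/6)·(k1 + 2k2 + 2k3 + k4) = 1.946269
y(0.53) ≈ 1.9463

1.9463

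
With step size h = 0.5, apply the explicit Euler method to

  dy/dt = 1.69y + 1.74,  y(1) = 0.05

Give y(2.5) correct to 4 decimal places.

5.7507

Euler: y_{n+1} = y_n + h·f(t_n, y_n).
t=1.000000, y=0.050000: f=1.824500 → y ← 0.050000 + 0.5·1.824500 = 0.962250
t=1.500000, y=0.962250: f=3.366202 → y ← 0.962250 + 0.5·3.366202 = 2.645351
t=2.000000, y=2.645351: f=6.210644 → y ← 2.645351 + 0.5·6.210644 = 5.750673
y(2.5) ≈ 5.7507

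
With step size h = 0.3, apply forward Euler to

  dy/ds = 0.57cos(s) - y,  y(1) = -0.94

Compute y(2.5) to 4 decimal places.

-0.2619

Euler: y_{n+1} = y_n + h·f(s_n, y_n).
s=1.000000, y=-0.940000: f=1.247972 → y ← -0.940000 + 0.3·1.247972 = -0.565608
s=1.300000, y=-0.565608: f=0.718083 → y ← -0.565608 + 0.3·0.718083 = -0.350184
s=1.600000, y=-0.350184: f=0.333540 → y ← -0.350184 + 0.3·0.333540 = -0.250122
s=1.900000, y=-0.250122: f=0.065847 → y ← -0.250122 + 0.3·0.065847 = -0.230368
s=2.200000, y=-0.230368: f=-0.105078 → y ← -0.230368 + 0.3·(-0.105078) = -0.261891
y(2.5) ≈ -0.2619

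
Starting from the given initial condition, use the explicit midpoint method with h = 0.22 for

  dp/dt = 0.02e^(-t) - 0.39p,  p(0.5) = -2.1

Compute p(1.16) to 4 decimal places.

Midpoint: k1 = f(t_n, p_n); k2 = f(t_n + h/2, p_n + (h/2)·k1); p_{n+1} = p_n + h·k2.
t=0.500000, p=-2.100000:
  k1 = f(0.500000, -2.100000) = 0.831131
  k2 = f(0.610000, -2.008576) = 0.794212
  p ← -2.100000 + 0.22·0.794212 = -1.925273
t=0.720000, p=-1.925273:
  k1 = f(0.720000, -1.925273) = 0.760592
  k2 = f(0.830000, -1.841608) = 0.726948
  p ← -1.925273 + 0.22·0.726948 = -1.765345
t=0.940000, p=-1.765345:
  k1 = f(0.940000, -1.765345) = 0.696297
  k2 = f(1.050000, -1.688752) = 0.665612
  p ← -1.765345 + 0.22·0.665612 = -1.618910
p(1.16) ≈ -1.6189

-1.6189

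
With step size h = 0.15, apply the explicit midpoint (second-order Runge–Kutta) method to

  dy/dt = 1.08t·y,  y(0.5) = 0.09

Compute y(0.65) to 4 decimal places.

0.0987

Midpoint: k1 = f(t_n, y_n); k2 = f(t_n + h/2, y_n + (h/2)·k1); y_{n+1} = y_n + h·k2.
t=0.500000, y=0.090000:
  k1 = f(0.500000, 0.090000) = 0.048600
  k2 = f(0.575000, 0.093645) = 0.058154
  y ← 0.090000 + 0.15·0.058154 = 0.098723
y(0.65) ≈ 0.0987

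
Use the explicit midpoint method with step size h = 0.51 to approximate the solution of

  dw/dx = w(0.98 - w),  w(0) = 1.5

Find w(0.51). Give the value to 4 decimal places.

1.2869

Midpoint: k1 = f(x_n, w_n); k2 = f(x_n + h/2, w_n + (h/2)·k1); w_{n+1} = w_n + h·k2.
x=0.000000, w=1.500000:
  k1 = f(0.000000, 1.500000) = -0.780000
  k2 = f(0.255000, 1.301100) = -0.417783
  w ← 1.500000 + 0.51·(-0.417783) = 1.286931
w(0.51) ≈ 1.2869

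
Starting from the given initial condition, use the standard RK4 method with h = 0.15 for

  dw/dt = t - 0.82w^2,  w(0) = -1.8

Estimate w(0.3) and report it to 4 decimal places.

-3.1564

RK4: k1 = f(t_n, w_n); k2 = f(t_n + h/2, w_n + (h/2)·k1); k3 = f(t_n + h/2, w_n + (h/2)·k2); k4 = f(t_n + h, w_n + h·k3); w_{n+1} = w_n + (h/6)·(k1 + 2k2 + 2k3 + k4).
t=0.000000, w=-1.800000:
  k1 = f(0.000000, -1.800000) = -2.656800
  k2 = f(0.075000, -1.999260) = -3.202573
  k3 = f(0.075000, -2.040193) = -3.338158
  k4 = f(0.150000, -2.300724) = -4.190530
  w ← -1.800000 + (0.15/6)·(k1 + 2k2 + 2k3 + k4) = -2.298220
t=0.150000, w=-2.298220:
  k1 = f(0.150000, -2.298220) = -4.181088
  k2 = f(0.225000, -2.611801) = -5.368635
  k3 = f(0.225000, -2.700867) = -5.756642
  k4 = f(0.300000, -3.161716) = -7.897088
  w ← -2.298220 + (0.15/6)·(k1 + 2k2 + 2k3 + k4) = -3.156438
w(0.3) ≈ -3.1564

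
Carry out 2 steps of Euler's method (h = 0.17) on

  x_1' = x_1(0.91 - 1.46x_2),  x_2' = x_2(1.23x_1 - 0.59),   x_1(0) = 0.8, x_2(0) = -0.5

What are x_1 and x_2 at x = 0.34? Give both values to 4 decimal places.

Euler on (x_1,x_2): x_1_{n+1} = x_1_n + h·x_1', x_2_{n+1} = x_2_n + h·x_2'.
0.000000: (0.800000, -0.500000); f=(1.312000, -0.197000) → (1.023040, -0.533490)
0.170000: (1.023040, -0.533490); f=(1.727808, -0.356552) → (1.316767, -0.594104)
(x_1(0.34), x_2(0.34)) ≈ (1.3168, -0.5941)

1.3168, -0.5941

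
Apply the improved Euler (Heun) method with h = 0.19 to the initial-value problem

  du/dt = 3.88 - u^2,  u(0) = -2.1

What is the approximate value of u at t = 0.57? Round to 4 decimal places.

Heun: k1 = f(t_n, u_n); k2 = f(t_n + h, u_n + h·k1); u_{n+1} = u_n + (h/2)·(k1 + k2).
t=0.000000, u=-2.100000:
  k1 = f(0.000000, -2.100000) = -0.530000
  k2 = f(0.190000, -2.200700) = -0.963080
  u ← -2.100000 + (0.19/2)·(-0.530000 + (-0.963080)) = -2.241843
t=0.190000, u=-2.241843:
  k1 = f(0.190000, -2.241843) = -1.145858
  k2 = f(0.380000, -2.459556) = -2.169414
  u ← -2.241843 + (0.19/2)·(-1.145858 + (-2.169414)) = -2.556794
t=0.380000, u=-2.556794:
  k1 = f(0.380000, -2.556794) = -2.657193
  k2 = f(0.570000, -3.061660) = -5.493764
  u ← -2.556794 + (0.19/2)·(-2.657193 + (-5.493764)) = -3.331135
u(0.57) ≈ -3.3311

-3.3311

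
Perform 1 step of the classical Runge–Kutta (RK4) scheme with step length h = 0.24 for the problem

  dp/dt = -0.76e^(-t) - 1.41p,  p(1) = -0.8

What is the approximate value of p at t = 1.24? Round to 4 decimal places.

-0.6206

RK4: k1 = f(t_n, p_n); k2 = f(t_n + h/2, p_n + (h/2)·k1); k3 = f(t_n + h/2, p_n + (h/2)·k2); k4 = f(t_n + h, p_n + h·k3); p_{n+1} = p_n + (h/6)·(k1 + 2k2 + 2k3 + k4).
t=1.000000, p=-0.800000:
  k1 = f(1.000000, -0.800000) = 0.848412
  k2 = f(1.120000, -0.698191) = 0.736476
  k3 = f(1.120000, -0.711623) = 0.755416
  k4 = f(1.240000, -0.618700) = 0.652435
  p ← -0.800000 + (0.24/6)·(k1 + 2k2 + 2k3 + k4) = -0.620615
p(1.24) ≈ -0.6206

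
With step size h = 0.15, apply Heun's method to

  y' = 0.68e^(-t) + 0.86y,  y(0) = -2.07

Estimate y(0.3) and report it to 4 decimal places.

-2.4748

Heun: k1 = f(t_n, y_n); k2 = f(t_n + h, y_n + h·k1); y_{n+1} = y_n + (h/2)·(k1 + k2).
t=0.000000, y=-2.070000:
  k1 = f(0.000000, -2.070000) = -1.100200
  k2 = f(0.150000, -2.235030) = -1.336844
  y ← -2.070000 + (0.15/2)·(-1.100200 + (-1.336844)) = -2.252778
t=0.150000, y=-2.252778:
  k1 = f(0.150000, -2.252778) = -1.352108
  k2 = f(0.300000, -2.455595) = -1.608055
  y ← -2.252778 + (0.15/2)·(-1.352108 + (-1.608055)) = -2.474791
y(0.3) ≈ -2.4748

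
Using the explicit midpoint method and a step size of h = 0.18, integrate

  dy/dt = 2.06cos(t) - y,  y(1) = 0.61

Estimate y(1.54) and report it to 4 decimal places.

0.5829

Midpoint: k1 = f(t_n, y_n); k2 = f(t_n + h/2, y_n + (h/2)·k1); y_{n+1} = y_n + h·k2.
t=1.000000, y=0.610000:
  k1 = f(1.000000, 0.610000) = 0.503023
  k2 = f(1.090000, 0.655272) = 0.297448
  y ← 0.610000 + 0.18·0.297448 = 0.663541
t=1.180000, y=0.663541:
  k1 = f(1.180000, 0.663541) = 0.121165
  k2 = f(1.270000, 0.674445) = -0.064107
  y ← 0.663541 + 0.18·(-0.064107) = 0.652001
t=1.360000, y=0.652001:
  k1 = f(1.360000, 0.652001) = -0.220970
  k2 = f(1.450000, 0.632114) = -0.383878
  y ← 0.652001 + 0.18·(-0.383878) = 0.582903
y(1.54) ≈ 0.5829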